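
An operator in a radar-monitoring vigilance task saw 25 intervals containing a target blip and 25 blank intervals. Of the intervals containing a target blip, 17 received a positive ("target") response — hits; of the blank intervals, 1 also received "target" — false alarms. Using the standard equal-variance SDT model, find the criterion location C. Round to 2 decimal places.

H = 17/25 = 0.6800
FA = 1/25 = 0.0400
z(H) = z(0.6800) = 0.468
z(FA) = z(0.0400) = -1.751
c = −½·[z(H) + z(FA)] = −0.5 × (0.468 + (-1.751)) = 0.6415
c > 0: the operator has a conservative response bias.

C = 0.64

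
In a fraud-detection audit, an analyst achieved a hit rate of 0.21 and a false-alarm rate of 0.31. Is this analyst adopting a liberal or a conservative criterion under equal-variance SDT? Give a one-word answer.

conservative

z(H) = -0.806, z(FA) = -0.496
c = −½·(z(H) + z(FA)) = 0.651
c > 0 → conservative criterion (biased toward responding “no”).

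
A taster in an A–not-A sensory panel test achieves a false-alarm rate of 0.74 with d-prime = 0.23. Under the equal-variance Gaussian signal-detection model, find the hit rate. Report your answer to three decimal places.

hit rate = 0.809

z(false-alarm rate) = z(0.74) = 0.6433
z(H) = z(FA) + d' = 0.6433 + 0.23 = 0.8733
hit rate = Φ(0.8733) = 0.8088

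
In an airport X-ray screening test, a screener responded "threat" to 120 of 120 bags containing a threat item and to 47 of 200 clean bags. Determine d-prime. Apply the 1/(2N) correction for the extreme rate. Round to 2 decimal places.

d-prime = 3.36

The hit rate is 120/120 = 1, so apply the 1/(2N) correction: H → 1 − 1/(2·120) = 0.99583.
z(H) = z(0.99583) = 2.638
z(FA) = z(0.23500) = -0.722
d' = 2.638 − (-0.722) = 3.360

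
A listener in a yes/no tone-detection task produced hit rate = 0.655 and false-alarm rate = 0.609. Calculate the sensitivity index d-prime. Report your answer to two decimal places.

d-prime = 0.12

Φ⁻¹(H) = 0.399
Φ⁻¹(FA) = 0.277
d' = z(H) − z(FA) = 0.399 − 0.277 = 0.122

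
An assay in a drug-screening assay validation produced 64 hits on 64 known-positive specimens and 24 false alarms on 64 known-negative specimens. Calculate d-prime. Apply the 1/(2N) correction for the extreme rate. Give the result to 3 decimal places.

The hit rate is 64/64 = 1, so apply the 1/(2N) correction: H → 1 − 1/(2·64) = 0.99219.
z(H) = z(0.99219) = 2.4177
z(FA) = z(0.37500) = -0.3186
d' = 2.4177 − (-0.3186) = 2.7363

d-prime = 2.736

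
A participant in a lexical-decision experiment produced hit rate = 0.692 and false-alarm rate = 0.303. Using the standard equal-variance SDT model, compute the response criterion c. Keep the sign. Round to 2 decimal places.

Φ⁻¹(H) = Φ⁻¹(0.692) = 0.5015
Φ⁻¹(FA) = Φ⁻¹(0.303) = -0.5158
c = −½·[z(H) + z(FA)] = −0.5 × (0.5015 + (-0.5158)) = 0.00715
c > 0: the participant has a conservative response bias.

c = 0.01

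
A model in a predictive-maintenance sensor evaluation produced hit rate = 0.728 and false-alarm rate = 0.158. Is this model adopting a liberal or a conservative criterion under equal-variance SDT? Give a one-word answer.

z(H) = 0.607, z(FA) = -1.003
c = −½·(z(H) + z(FA)) = 0.198
c > 0 → conservative criterion (biased toward responding “no”).

conservative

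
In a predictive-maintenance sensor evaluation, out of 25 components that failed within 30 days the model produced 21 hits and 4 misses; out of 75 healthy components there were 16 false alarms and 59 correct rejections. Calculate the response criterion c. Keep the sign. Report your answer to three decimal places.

c = -0.100

H = 21/25 = 0.8400
FA = 16/75 = 0.2133
z(0.8400) = 0.9945, z(0.2133) = -0.7950
c = −½·[z(H) + z(FA)] = −0.5 × (0.9945 + (-0.7950)) = -0.09975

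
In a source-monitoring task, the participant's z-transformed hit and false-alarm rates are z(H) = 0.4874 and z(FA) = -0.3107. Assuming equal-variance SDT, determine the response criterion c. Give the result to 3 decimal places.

c = −½·[z(H) + z(FA)] = −½·(0.4874 + (-0.3107)) = -0.08835
c < 0: the participant has a liberal response bias.

c = -0.088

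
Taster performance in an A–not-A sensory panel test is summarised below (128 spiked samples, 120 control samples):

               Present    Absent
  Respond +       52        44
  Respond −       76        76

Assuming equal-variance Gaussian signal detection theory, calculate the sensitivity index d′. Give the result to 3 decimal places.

H = 52/128 = 0.4062
FA = 44/120 = 0.3667
z(0.4062) = -0.2373, z(0.3667) = -0.3406
d' = z(H) − z(FA) = -0.2373 − (-0.3406) = 0.1033

d′ = 0.103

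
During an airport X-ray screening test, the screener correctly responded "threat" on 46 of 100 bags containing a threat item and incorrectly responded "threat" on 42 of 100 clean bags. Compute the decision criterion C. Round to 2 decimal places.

C = 0.15

H = 46/100 = 0.4600
FA = 42/100 = 0.4200
z(H) = z(0.4600) = -0.1004
z(FA) = z(0.4200) = -0.2019
c = −½·[z(H) + z(FA)] = −0.5 × (-0.1004 + (-0.2019)) = 0.15115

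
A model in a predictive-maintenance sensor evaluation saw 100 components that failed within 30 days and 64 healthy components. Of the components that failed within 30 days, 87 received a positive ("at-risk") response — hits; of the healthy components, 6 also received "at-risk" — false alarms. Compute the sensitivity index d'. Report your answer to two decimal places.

d' = 2.44

H = 87/100 = 0.8700
FA = 6/64 = 0.0938
z(H) = z(0.8700) = 1.1264
z(FA) = z(0.0938) = -1.3177
d' = z(H) − z(FA) = 1.1264 − (-1.3177) = 2.4441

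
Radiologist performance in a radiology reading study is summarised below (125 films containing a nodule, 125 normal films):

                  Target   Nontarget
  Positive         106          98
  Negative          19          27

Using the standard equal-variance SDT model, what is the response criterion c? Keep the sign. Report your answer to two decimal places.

H = 106/125 = 0.8480
FA = 98/125 = 0.7840
Φ⁻¹(H) = 1.028
Φ⁻¹(FA) = 0.786
c = −½·[z(H) + z(FA)] = −0.5 × (1.028 + 0.786) = -0.907

c = -0.91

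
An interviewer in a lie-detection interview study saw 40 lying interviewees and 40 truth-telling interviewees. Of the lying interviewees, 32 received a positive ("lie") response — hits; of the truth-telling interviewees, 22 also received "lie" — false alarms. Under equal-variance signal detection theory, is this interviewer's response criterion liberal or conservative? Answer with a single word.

z(H) = 0.842, z(FA) = 0.126
c = −½·(z(H) + z(FA)) = -0.484
c < 0 → liberal criterion (biased toward responding “yes”).

liberal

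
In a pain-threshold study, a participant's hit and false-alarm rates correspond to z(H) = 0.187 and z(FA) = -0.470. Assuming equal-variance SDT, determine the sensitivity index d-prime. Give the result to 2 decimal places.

d' = z(H) − z(FA) = 0.187 − (-0.470) = 0.657

d-prime = 0.66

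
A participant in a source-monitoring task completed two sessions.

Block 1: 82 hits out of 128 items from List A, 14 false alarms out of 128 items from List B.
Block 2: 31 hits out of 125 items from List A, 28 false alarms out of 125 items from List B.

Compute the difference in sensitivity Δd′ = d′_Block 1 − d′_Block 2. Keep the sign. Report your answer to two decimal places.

Block 1: z(0.6406) = 0.360, z(0.1094) = -1.230, d' = 1.590
Block 2: z(0.2480) = -0.681, z(0.2240) = -0.759, d' = 0.078
Δd' = d'_Block 1 − d'_Block 2 = 1.590 − 0.078 = 1.512
Block 1 has the higher sensitivity.

Δd′ = 1.51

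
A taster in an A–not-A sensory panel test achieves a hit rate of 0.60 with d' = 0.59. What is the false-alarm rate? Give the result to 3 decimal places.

z(hit rate) = z(0.60) = 0.2533
z(FA) = z(H) − d' = 0.2533 − 0.59 = -0.3367
false-alarm rate = Φ(-0.3367) = 0.3682

false-alarm rate = 0.368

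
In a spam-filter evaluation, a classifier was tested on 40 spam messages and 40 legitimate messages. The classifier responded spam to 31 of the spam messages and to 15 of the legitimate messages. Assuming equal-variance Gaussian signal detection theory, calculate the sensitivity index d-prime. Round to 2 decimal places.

d-prime = 1.07

H = 31/40 = 0.7750
FA = 15/40 = 0.3750
z(H) = 0.755
z(FA) = -0.319
d' = z(H) − z(FA) = 0.755 − (-0.319) = 1.074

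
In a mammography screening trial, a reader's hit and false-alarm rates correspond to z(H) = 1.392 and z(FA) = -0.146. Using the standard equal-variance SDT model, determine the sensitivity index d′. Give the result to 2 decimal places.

d' = z(H) − z(FA) = 1.392 − (-0.146) = 1.538

d′ = 1.54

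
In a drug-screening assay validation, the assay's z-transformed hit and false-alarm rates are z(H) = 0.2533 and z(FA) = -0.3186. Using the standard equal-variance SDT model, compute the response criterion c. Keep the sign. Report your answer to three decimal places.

c = 0.033

c = −½·[z(H) + z(FA)] = −½·(0.2533 + (-0.3186)) = 0.03265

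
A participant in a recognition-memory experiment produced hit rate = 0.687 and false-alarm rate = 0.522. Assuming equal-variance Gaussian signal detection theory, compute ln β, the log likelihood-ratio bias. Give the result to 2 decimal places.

ln β = -0.12

z(H) = z(0.687) = 0.487
z(FA) = z(0.522) = 0.055
ln β = −½·[z(H)² − z(FA)²] = −0.5 × (0.237 − 0.003) = -0.117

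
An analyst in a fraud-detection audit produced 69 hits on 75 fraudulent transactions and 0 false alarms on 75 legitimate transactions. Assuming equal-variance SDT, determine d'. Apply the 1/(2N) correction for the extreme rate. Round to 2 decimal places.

The false-alarm rate is 0/75 = 0, so apply the 1/(2N) correction: FA → 1/(2·75) = 0.00667.
z(H) = z(0.92000) = 1.405
z(FA) = z(0.00667) = -2.475
d' = 1.405 − (-2.475) = 3.880

d' = 3.88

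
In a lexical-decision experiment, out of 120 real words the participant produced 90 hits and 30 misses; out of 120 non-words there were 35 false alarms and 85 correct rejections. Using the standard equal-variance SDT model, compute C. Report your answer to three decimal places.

H = 90/120 = 0.7500
FA = 35/120 = 0.2917
z(H) = z(0.7500) = 0.6745
z(FA) = z(0.2917) = -0.5484
c = −½·[z(H) + z(FA)] = −0.5 × (0.6745 + (-0.5484)) = -0.06305

C = -0.063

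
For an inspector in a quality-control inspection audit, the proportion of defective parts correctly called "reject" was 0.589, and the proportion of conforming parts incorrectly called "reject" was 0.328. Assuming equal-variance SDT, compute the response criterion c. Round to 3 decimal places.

c = 0.110

z(0.589) = 0.2250, z(0.328) = -0.4454
c = −½·[z(H) + z(FA)] = −0.5 × (0.2250 + (-0.4454)) = 0.1102
c > 0: the inspector has a conservative response bias.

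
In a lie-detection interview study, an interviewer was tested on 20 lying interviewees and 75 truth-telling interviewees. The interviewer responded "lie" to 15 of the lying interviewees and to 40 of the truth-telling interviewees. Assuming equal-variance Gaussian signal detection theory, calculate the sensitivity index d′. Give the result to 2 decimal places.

d′ = 0.59

H = 15/20 = 0.7500
FA = 40/75 = 0.5333
z(H) = 0.674
z(FA) = 0.084
d' = z(H) − z(FA) = 0.674 − 0.084 = 0.590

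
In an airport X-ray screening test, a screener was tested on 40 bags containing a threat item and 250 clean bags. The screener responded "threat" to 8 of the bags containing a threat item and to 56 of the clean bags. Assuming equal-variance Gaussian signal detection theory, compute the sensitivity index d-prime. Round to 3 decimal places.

H = 8/40 = 0.2000
FA = 56/250 = 0.2240
Φ⁻¹(H) = -0.8416
Φ⁻¹(FA) = -0.7588
d' = z(H) − z(FA) = -0.8416 − (-0.7588) = -0.0828

d-prime = -0.083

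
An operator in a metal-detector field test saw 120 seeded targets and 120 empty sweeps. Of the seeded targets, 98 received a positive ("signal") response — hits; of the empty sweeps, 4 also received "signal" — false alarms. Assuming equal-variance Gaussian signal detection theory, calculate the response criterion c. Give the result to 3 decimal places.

H = 98/120 = 0.8167
FA = 4/120 = 0.0333
Φ⁻¹(0.8167) = 0.9029, Φ⁻¹(0.0333) = -1.8344
c = −½·[z(H) + z(FA)] = −0.5 × (0.9029 + (-1.8344)) = 0.46575
c > 0: the operator has a conservative response bias.

c = 0.466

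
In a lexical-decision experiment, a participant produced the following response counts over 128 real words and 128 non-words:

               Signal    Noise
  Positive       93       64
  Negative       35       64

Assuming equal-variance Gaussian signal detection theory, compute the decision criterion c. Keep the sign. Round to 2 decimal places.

H = 93/128 = 0.7266
FA = 64/128 = 0.5000
z(0.7266) = 0.6026, z(0.5000) = 0.0000
c = −½·[z(H) + z(FA)] = −0.5 × (0.6026 + 0.0000) = -0.3013

c = -0.30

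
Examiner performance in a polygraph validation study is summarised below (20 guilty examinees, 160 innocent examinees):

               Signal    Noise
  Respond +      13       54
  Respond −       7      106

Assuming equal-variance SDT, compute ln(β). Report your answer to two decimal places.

ln β = 0.01

H = 13/20 = 0.6500
FA = 54/160 = 0.3375
z(H) = 0.385
z(FA) = -0.419
ln β = −½·[z(H)² − z(FA)²] = −0.5 × (0.148 − 0.176) = 0.014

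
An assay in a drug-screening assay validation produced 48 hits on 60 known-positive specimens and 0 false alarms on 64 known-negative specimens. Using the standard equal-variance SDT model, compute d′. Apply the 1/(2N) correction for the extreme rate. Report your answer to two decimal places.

d′ = 3.26

The false-alarm rate is 0/64 = 0, so apply the 1/(2N) correction: FA → 1/(2·64) = 0.00781.
z(H) = z(0.80000) = 0.842
z(FA) = z(0.00781) = -2.418
d' = 0.842 − (-2.418) = 3.260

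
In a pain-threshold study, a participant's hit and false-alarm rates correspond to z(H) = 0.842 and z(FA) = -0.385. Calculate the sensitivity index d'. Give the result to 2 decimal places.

d' = 1.23

d' = z(H) − z(FA) = 0.842 − (-0.385) = 1.227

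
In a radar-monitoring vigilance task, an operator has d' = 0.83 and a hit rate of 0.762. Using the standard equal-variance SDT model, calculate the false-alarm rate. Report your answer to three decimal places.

false-alarm rate = 0.453

z(hit rate) = z(0.762) = 0.7128
z(FA) = z(H) − d' = 0.7128 − 0.83 = -0.1172
false-alarm rate = Φ(-0.1172) = 0.4534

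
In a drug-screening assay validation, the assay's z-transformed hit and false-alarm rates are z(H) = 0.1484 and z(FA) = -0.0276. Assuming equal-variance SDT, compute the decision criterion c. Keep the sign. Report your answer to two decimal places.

c = -0.06

c = −½·[z(H) + z(FA)] = −½·(0.1484 + (-0.0276)) = -0.0604
c < 0: the assay has a liberal response bias.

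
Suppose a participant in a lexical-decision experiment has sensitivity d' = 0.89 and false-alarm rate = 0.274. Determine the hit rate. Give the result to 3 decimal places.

z(false-alarm rate) = z(0.274) = -0.6008
z(H) = z(FA) + d' = -0.6008 + 0.89 = 0.2892
hit rate = Φ(0.2892) = 0.6138

hit rate = 0.614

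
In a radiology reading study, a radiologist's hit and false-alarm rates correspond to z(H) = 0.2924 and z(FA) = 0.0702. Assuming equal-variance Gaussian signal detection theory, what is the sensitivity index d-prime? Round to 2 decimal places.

d' = z(H) − z(FA) = 0.2924 − 0.0702 = 0.2222

d-prime = 0.22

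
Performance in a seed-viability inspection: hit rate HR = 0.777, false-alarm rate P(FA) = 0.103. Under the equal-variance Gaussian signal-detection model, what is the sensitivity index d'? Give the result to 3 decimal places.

z(H) = z(0.777) = 0.7621
z(FA) = z(0.103) = -1.2646
d' = z(H) − z(FA) = 0.7621 − (-1.2646) = 2.0267

d' = 2.027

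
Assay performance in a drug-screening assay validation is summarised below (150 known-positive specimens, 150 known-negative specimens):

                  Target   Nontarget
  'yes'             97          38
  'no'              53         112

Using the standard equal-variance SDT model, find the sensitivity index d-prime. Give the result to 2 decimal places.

d-prime = 1.04

H = 97/150 = 0.6467
FA = 38/150 = 0.2533
z(H) = 0.376
z(FA) = -0.664
d' = z(H) − z(FA) = 0.376 − (-0.664) = 1.040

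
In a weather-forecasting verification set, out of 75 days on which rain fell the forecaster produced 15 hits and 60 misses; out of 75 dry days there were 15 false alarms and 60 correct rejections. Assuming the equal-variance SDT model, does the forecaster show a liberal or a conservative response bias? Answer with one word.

conservative

z(H) = -0.842, z(FA) = -0.842
c = −½·(z(H) + z(FA)) = 0.842
c > 0 → conservative criterion (biased toward responding “no”).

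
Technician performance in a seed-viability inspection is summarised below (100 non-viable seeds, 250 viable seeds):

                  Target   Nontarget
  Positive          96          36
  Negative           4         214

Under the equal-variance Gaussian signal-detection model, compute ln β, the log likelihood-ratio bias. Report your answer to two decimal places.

ln β = -0.97

H = 96/100 = 0.9600
FA = 36/250 = 0.1440
z(0.9600) = 1.751, z(0.1440) = -1.063
ln β = −½·[z(H)² − z(FA)²] = −0.5 × (3.066 − 1.130) = -0.968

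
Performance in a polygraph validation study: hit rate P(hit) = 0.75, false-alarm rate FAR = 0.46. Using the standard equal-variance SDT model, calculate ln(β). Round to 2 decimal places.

z(H) = 0.674
z(FA) = -0.100
ln β = −½·[z(H)² − z(FA)²] = −0.5 × (0.454 − 0.010) = -0.222

ln β = -0.22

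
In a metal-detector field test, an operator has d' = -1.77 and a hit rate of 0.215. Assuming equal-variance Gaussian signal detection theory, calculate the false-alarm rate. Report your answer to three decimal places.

z(hit rate) = z(0.215) = -0.7892
z(FA) = z(H) − d' = -0.7892 − (-1.77) = 0.9808
false-alarm rate = Φ(0.9808) = 0.8367

false-alarm rate = 0.837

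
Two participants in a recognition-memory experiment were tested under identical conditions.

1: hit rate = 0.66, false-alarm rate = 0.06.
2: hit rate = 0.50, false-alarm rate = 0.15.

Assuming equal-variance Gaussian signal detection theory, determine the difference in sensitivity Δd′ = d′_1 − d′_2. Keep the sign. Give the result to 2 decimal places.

1: z(0.66) = 0.412, z(0.06) = -1.555, d' = 1.967
2: z(0.50) = 0.000, z(0.15) = -1.036, d' = 1.036
Δd' = d'_1 − d'_2 = 1.967 − 1.036 = 0.931
1 has the higher sensitivity.

Δd′ = 0.93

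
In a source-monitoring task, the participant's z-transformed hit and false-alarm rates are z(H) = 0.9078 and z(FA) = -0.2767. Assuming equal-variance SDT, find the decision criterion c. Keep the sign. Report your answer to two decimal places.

c = -0.32

c = −½·[z(H) + z(FA)] = −½·(0.9078 + (-0.2767)) = -0.31555
c < 0: the participant has a liberal response bias.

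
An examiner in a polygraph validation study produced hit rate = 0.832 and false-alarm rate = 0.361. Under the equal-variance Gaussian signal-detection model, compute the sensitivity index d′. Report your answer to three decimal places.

d′ = 1.318

Φ⁻¹(H) = Φ⁻¹(0.832) = 0.9621
Φ⁻¹(FA) = Φ⁻¹(0.361) = -0.3558
d' = z(H) − z(FA) = 0.9621 − (-0.3558) = 1.3179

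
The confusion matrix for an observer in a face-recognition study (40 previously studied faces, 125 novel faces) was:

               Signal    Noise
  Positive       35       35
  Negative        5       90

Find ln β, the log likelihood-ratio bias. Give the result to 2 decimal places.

H = 35/40 = 0.8750
FA = 35/125 = 0.2800
Φ⁻¹(0.8750) = 1.150, Φ⁻¹(0.2800) = -0.583
ln β = −½·[z(H)² − z(FA)²] = −0.5 × (1.323 − 0.340) = -0.4915

ln β = -0.49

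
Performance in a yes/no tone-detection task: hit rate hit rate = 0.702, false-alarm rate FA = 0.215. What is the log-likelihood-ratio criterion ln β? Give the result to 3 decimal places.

ln β = 0.171

z(H) = 0.5302
z(FA) = -0.7892
ln β = −½·[z(H)² − z(FA)²] = −0.5 × (0.2811 − 0.6228) = 0.17085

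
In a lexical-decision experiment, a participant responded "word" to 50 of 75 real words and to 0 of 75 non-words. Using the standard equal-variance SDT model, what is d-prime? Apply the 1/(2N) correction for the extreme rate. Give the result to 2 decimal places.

The false-alarm rate is 0/75 = 0, so apply the 1/(2N) correction: FA → 1/(2·75) = 0.00667.
z(H) = z(0.66667) = 0.431
z(FA) = z(0.00667) = -2.475
d' = 0.431 − (-2.475) = 2.906

d-prime = 2.91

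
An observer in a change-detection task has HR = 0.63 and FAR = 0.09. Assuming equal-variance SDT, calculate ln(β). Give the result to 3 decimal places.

ln β = 0.844

Φ⁻¹(0.63) = 0.3319, Φ⁻¹(0.09) = -1.3408
ln β = −½·[z(H)² − z(FA)²] = −0.5 × (0.1102 − 1.7977) = 0.84375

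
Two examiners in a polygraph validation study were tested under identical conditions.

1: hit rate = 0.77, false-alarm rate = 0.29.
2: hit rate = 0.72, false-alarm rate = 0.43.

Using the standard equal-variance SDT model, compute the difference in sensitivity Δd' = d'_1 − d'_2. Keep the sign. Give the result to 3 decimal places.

Δd' = 0.533

1: z(0.77) = 0.7388, z(0.29) = -0.5534, d' = 1.2922
2: z(0.72) = 0.5828, z(0.43) = -0.1764, d' = 0.7592
Δd' = d'_1 − d'_2 = 1.2922 − 0.7592 = 0.5330
1 has the higher sensitivity.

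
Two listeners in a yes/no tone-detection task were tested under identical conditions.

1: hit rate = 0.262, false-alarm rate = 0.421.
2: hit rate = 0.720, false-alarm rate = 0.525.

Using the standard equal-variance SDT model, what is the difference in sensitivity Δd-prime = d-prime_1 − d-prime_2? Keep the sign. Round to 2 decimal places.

Δd-prime = -0.96

1: z(0.262) = -0.637, z(0.421) = -0.199, d' = -0.438
2: z(0.720) = 0.583, z(0.525) = 0.063, d' = 0.520
Δd' = d'_1 − d'_2 = -0.438 − 0.520 = -0.958
2 has the higher sensitivity.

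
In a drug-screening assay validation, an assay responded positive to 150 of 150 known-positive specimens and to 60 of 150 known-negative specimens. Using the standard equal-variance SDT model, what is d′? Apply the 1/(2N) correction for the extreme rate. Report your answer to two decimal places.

d′ = 2.97

The hit rate is 150/150 = 1, so apply the 1/(2N) correction: H → 1 − 1/(2·150) = 0.99667.
z(H) = z(0.99667) = 2.713
z(FA) = z(0.40000) = -0.253
d' = 2.713 − (-0.253) = 2.966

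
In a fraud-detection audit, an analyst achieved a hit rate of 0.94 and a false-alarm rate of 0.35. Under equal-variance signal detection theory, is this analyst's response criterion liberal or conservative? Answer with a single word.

liberal

z(H) = 1.555, z(FA) = -0.385
c = −½·(z(H) + z(FA)) = -0.585
c < 0 → liberal criterion (biased toward responding “yes”).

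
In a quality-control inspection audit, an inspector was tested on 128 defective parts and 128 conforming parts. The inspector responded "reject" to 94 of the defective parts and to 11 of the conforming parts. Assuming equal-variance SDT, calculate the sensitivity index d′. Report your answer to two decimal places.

d′ = 1.99

H = 94/128 = 0.7344
FA = 11/128 = 0.0859
Φ⁻¹(H) = Φ⁻¹(0.7344) = 0.6262
Φ⁻¹(FA) = Φ⁻¹(0.0859) = -1.3664
d' = z(H) − z(FA) = 0.6262 − (-1.3664) = 1.9926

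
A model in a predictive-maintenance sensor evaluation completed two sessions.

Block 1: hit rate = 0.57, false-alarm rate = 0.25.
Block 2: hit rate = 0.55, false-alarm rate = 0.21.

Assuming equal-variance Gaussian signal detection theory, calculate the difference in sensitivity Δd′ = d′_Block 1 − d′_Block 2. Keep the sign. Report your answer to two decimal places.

Block 1: z(0.57) = 0.176, z(0.25) = -0.674, d' = 0.850
Block 2: z(0.55) = 0.126, z(0.21) = -0.806, d' = 0.932
Δd' = d'_Block 1 − d'_Block 2 = 0.850 − 0.932 = -0.082
Block 2 has the higher sensitivity.

Δd′ = -0.08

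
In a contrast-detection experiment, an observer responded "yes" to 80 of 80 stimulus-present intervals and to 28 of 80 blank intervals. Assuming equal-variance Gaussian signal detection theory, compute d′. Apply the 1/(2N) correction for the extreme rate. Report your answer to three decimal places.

The hit rate is 80/80 = 1, so apply the 1/(2N) correction: H → 1 − 1/(2·80) = 0.99375.
z(H) = z(0.99375) = 2.4977
z(FA) = z(0.35000) = -0.3853
d' = 2.4977 − (-0.3853) = 2.8830

d′ = 2.883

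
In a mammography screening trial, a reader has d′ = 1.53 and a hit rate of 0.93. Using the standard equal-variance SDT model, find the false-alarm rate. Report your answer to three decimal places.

z(hit rate) = z(0.93) = 1.4758
z(FA) = z(H) − d' = 1.4758 − 1.53 = -0.0542
false-alarm rate = Φ(-0.0542) = 0.4784

false-alarm rate = 0.478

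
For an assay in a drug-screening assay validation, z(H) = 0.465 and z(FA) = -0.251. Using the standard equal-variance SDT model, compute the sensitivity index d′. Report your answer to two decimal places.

d' = z(H) − z(FA) = 0.465 − (-0.251) = 0.716

d′ = 0.72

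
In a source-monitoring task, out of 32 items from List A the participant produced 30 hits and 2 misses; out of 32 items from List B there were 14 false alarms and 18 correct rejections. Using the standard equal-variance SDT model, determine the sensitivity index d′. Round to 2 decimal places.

H = 30/32 = 0.9375
FA = 14/32 = 0.4375
Φ⁻¹(H) = 1.5341
Φ⁻¹(FA) = -0.1573
d' = z(H) − z(FA) = 1.5341 − (-0.1573) = 1.6914

d′ = 1.69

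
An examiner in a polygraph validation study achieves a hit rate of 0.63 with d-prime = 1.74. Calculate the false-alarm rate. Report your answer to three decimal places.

false-alarm rate = 0.080

z(hit rate) = z(0.63) = 0.3319
z(FA) = z(H) − d' = 0.3319 − 1.74 = -1.4081
false-alarm rate = Φ(-1.4081) = 0.0796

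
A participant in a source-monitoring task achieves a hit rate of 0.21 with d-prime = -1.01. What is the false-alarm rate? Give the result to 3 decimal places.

false-alarm rate = 0.581

z(hit rate) = z(0.21) = -0.8064
z(FA) = z(H) − d' = -0.8064 − (-1.01) = 0.2036
false-alarm rate = Φ(0.2036) = 0.5807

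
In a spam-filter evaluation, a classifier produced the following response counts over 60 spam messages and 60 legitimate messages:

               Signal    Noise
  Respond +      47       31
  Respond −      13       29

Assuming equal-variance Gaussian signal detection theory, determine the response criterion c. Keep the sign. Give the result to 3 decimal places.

c = -0.413

H = 47/60 = 0.7833
FA = 31/60 = 0.5167
Φ⁻¹(H) = 0.7834
Φ⁻¹(FA) = 0.0419
c = −½·[z(H) + z(FA)] = −0.5 × (0.7834 + 0.0419) = -0.41265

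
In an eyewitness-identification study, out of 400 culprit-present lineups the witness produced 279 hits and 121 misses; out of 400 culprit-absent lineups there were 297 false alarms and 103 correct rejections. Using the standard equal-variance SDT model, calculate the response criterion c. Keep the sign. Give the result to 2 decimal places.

c = -0.58

H = 279/400 = 0.6975
FA = 297/400 = 0.7425
Φ⁻¹(H) = Φ⁻¹(0.6975) = 0.517
Φ⁻¹(FA) = Φ⁻¹(0.7425) = 0.651
c = −½·[z(H) + z(FA)] = −0.5 × (0.517 + 0.651) = -0.584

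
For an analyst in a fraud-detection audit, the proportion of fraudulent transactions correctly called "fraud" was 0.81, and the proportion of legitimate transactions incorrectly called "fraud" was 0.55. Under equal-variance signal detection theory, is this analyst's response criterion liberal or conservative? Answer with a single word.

z(H) = 0.878, z(FA) = 0.126
c = −½·(z(H) + z(FA)) = -0.502
c < 0 → liberal criterion (biased toward responding “yes”).

liberal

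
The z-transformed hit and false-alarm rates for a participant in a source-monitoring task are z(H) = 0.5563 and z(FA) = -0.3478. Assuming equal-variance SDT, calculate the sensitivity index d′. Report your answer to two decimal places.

d' = z(H) − z(FA) = 0.5563 − (-0.3478) = 0.9041

d′ = 0.90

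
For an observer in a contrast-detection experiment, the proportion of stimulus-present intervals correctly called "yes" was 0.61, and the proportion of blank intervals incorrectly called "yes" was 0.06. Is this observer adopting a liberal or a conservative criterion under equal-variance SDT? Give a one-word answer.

z(H) = 0.279, z(FA) = -1.555
c = −½·(z(H) + z(FA)) = 0.638
c > 0 → conservative criterion (biased toward responding “no”).

conservative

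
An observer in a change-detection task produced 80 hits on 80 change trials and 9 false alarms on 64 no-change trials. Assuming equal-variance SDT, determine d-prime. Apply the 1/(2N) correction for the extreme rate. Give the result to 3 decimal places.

The hit rate is 80/80 = 1, so apply the 1/(2N) correction: H → 1 − 1/(2·80) = 0.99375.
z(H) = z(0.99375) = 2.4977
z(FA) = z(0.14062) = -1.0775
d' = 2.4977 − (-1.0775) = 3.5752

d-prime = 3.575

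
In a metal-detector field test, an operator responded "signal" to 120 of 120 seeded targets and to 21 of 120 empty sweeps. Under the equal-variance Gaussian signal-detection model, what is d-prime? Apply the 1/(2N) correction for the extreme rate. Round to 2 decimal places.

The hit rate is 120/120 = 1, so apply the 1/(2N) correction: H → 1 − 1/(2·120) = 0.99583.
z(H) = z(0.99583) = 2.638
z(FA) = z(0.17500) = -0.935
d' = 2.638 − (-0.935) = 3.573

d-prime = 3.57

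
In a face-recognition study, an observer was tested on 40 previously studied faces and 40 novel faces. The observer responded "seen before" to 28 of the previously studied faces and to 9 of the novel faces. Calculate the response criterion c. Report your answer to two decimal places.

H = 28/40 = 0.7000
FA = 9/40 = 0.2250
z(H) = z(0.7000) = 0.5244
z(FA) = z(0.2250) = -0.7554
c = −½·[z(H) + z(FA)] = −0.5 × (0.5244 + (-0.7554)) = 0.1155

c = 0.12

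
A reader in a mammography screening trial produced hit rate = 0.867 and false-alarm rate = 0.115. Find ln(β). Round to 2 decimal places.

Φ⁻¹(H) = 1.112
Φ⁻¹(FA) = -1.200
ln β = −½·[z(H)² − z(FA)²] = −0.5 × (1.237 − 1.440) = 0.1015

ln β = 0.10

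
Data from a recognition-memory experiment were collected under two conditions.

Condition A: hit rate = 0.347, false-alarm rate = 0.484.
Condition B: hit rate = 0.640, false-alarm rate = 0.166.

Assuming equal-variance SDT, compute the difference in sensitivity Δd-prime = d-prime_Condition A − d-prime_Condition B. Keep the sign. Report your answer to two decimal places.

Condition A: z(0.347) = -0.393, z(0.484) = -0.040, d' = -0.353
Condition B: z(0.640) = 0.358, z(0.166) = -0.970, d' = 1.328
Δd' = d'_Condition A − d'_Condition B = -0.353 − 1.328 = -1.681
Condition B has the higher sensitivity.

Δd-prime = -1.68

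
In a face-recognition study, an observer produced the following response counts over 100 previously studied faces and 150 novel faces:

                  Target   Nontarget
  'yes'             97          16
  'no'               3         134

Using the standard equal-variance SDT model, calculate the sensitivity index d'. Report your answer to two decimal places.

d' = 3.13

H = 97/100 = 0.9700
FA = 16/150 = 0.1067
Φ⁻¹(0.9700) = 1.881, Φ⁻¹(0.1067) = -1.244
d' = z(H) − z(FA) = 1.881 − (-1.244) = 3.125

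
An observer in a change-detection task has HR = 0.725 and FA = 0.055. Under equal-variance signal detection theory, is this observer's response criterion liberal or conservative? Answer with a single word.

z(H) = 0.598, z(FA) = -1.598
c = −½·(z(H) + z(FA)) = 0.500
c > 0 → conservative criterion (biased toward responding “no”).

conservative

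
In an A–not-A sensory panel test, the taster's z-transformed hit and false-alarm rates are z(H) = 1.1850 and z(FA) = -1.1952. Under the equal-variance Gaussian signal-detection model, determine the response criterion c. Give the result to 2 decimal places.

c = −½·[z(H) + z(FA)] = −½·(1.1850 + (-1.1952)) = 0.0051
c > 0: the taster has a conservative response bias.

c = 0.01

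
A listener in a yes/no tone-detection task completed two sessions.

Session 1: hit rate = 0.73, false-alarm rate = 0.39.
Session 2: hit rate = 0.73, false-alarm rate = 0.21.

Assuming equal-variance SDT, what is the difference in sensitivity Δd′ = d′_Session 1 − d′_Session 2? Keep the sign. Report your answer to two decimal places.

Session 1: z(0.73) = 0.613, z(0.39) = -0.279, d' = 0.892
Session 2: z(0.73) = 0.613, z(0.21) = -0.806, d' = 1.419
Δd' = d'_Session 1 − d'_Session 2 = 0.892 − 1.419 = -0.527
Session 2 has the higher sensitivity.

Δd′ = -0.53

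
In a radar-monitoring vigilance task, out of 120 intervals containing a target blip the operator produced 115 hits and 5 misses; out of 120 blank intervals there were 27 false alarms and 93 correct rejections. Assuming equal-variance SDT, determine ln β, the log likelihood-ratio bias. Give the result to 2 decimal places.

ln β = -1.21

H = 115/120 = 0.9583
FA = 27/120 = 0.2250
Φ⁻¹(H) = Φ⁻¹(0.9583) = 1.731
Φ⁻¹(FA) = Φ⁻¹(0.2250) = -0.755
ln β = −½·[z(H)² − z(FA)²] = −0.5 × (2.996 − 0.570) = -1.213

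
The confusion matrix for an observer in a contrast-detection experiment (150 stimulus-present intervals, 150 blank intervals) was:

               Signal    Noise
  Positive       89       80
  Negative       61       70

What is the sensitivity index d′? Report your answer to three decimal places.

H = 89/150 = 0.5933
FA = 80/150 = 0.5333
Φ⁻¹(0.5933) = 0.2360, Φ⁻¹(0.5333) = 0.0836
d' = z(H) − z(FA) = 0.2360 − 0.0836 = 0.1524

d′ = 0.152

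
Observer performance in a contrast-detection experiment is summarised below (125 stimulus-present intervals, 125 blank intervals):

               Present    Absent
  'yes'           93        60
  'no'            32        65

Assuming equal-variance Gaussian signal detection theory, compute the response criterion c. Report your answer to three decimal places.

H = 93/125 = 0.7440
FA = 60/125 = 0.4800
Φ⁻¹(H) = 0.6557
Φ⁻¹(FA) = -0.0502
c = −½·[z(H) + z(FA)] = −0.5 × (0.6557 + (-0.0502)) = -0.30275
c < 0: the observer has a liberal response bias.

c = -0.303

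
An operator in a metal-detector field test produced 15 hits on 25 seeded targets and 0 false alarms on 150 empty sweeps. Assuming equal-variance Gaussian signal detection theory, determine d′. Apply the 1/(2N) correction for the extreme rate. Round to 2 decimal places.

d′ = 2.97

The false-alarm rate is 0/150 = 0, so apply the 1/(2N) correction: FA → 1/(2·150) = 0.00333.
z(H) = z(0.60000) = 0.253
z(FA) = z(0.00333) = -2.713
d' = 0.253 − (-2.713) = 2.966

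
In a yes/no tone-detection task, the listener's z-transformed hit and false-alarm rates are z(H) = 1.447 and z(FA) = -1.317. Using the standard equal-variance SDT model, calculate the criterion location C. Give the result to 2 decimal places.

C = -0.07

c = −½·[z(H) + z(FA)] = −½·(1.447 + (-1.317)) = -0.065
c < 0: the listener has a liberal response bias.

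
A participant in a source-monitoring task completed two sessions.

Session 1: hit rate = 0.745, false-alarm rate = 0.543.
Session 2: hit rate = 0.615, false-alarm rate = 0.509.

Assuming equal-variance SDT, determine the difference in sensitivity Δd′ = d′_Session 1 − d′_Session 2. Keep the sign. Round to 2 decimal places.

Session 1: z(0.745) = 0.659, z(0.543) = 0.108, d' = 0.551
Session 2: z(0.615) = 0.292, z(0.509) = 0.023, d' = 0.269
Δd' = d'_Session 1 − d'_Session 2 = 0.551 − 0.269 = 0.282
Session 1 has the higher sensitivity.

Δd′ = 0.28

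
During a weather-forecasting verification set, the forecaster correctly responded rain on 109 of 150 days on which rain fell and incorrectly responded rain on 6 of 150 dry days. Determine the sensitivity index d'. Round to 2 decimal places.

d' = 2.35

H = 109/150 = 0.7267
FA = 6/150 = 0.0400
Φ⁻¹(H) = Φ⁻¹(0.7267) = 0.603
Φ⁻¹(FA) = Φ⁻¹(0.0400) = -1.751
d' = z(H) − z(FA) = 0.603 − (-1.751) = 2.354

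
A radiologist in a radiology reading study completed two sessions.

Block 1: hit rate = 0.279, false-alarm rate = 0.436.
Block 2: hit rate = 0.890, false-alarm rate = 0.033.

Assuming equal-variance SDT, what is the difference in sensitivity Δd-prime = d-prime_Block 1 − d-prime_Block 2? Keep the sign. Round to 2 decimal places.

Block 1: z(0.279) = -0.586, z(0.436) = -0.161, d' = -0.425
Block 2: z(0.890) = 1.227, z(0.033) = -1.838, d' = 3.065
Δd' = d'_Block 1 − d'_Block 2 = -0.425 − 3.065 = -3.490
Block 2 has the higher sensitivity.

Δd-prime = -3.49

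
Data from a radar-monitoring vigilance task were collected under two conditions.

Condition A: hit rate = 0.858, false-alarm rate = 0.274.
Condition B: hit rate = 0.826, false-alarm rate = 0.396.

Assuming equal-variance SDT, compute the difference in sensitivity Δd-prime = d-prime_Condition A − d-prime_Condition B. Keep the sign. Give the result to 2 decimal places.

Condition A: z(0.858) = 1.071, z(0.274) = -0.601, d' = 1.672
Condition B: z(0.826) = 0.938, z(0.396) = -0.264, d' = 1.202
Δd' = d'_Condition A − d'_Condition B = 1.672 − 1.202 = 0.470
Condition A has the higher sensitivity.

Δd-prime = 0.47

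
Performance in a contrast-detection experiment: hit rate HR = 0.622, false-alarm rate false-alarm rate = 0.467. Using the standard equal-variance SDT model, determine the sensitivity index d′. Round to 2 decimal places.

z(0.622) = 0.3107, z(0.467) = -0.0828
d' = z(H) − z(FA) = 0.3107 − (-0.0828) = 0.3935

d′ = 0.39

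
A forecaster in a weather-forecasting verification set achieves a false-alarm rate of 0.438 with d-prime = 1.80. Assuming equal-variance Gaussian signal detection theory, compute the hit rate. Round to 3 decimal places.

hit rate = 0.950

z(false-alarm rate) = z(0.438) = -0.1560
z(H) = z(FA) + d' = -0.1560 + 1.80 = 1.6440
hit rate = Φ(1.6440) = 0.9499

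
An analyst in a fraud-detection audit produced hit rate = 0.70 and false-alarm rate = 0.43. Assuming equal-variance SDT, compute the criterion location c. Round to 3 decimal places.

Φ⁻¹(H) = 0.5244
Φ⁻¹(FA) = -0.1764
c = −½·[z(H) + z(FA)] = −0.5 × (0.5244 + (-0.1764)) = -0.1740

c = -0.174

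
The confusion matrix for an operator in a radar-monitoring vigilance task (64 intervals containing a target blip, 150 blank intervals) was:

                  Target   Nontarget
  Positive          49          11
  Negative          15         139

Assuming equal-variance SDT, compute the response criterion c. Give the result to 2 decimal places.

H = 49/64 = 0.7656
FA = 11/150 = 0.0733
z(H) = 0.7244
z(FA) = -1.4516
c = −½·[z(H) + z(FA)] = −0.5 × (0.7244 + (-1.4516)) = 0.3636

c = 0.36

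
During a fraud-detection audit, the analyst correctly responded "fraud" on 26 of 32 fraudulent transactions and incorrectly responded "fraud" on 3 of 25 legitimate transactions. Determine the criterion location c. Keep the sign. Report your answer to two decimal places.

c = 0.14

H = 26/32 = 0.8125
FA = 3/25 = 0.1200
z(0.8125) = 0.887, z(0.1200) = -1.175
c = −½·[z(H) + z(FA)] = −0.5 × (0.887 + (-1.175)) = 0.144
c > 0: the analyst has a conservative response bias.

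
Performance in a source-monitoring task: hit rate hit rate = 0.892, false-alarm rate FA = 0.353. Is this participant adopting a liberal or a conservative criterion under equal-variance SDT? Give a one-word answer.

liberal

z(H) = 1.237, z(FA) = -0.377
c = −½·(z(H) + z(FA)) = -0.430
c < 0 → liberal criterion (biased toward responding “yes”).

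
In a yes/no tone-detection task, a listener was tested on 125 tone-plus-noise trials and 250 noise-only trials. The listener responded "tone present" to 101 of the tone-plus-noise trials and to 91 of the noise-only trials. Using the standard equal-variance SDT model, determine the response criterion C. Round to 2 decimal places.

H = 101/125 = 0.8080
FA = 91/250 = 0.3640
z(H) = 0.8705
z(FA) = -0.3478
c = −½·[z(H) + z(FA)] = −0.5 × (0.8705 + (-0.3478)) = -0.26135
c < 0: the listener has a liberal response bias.

C = -0.26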